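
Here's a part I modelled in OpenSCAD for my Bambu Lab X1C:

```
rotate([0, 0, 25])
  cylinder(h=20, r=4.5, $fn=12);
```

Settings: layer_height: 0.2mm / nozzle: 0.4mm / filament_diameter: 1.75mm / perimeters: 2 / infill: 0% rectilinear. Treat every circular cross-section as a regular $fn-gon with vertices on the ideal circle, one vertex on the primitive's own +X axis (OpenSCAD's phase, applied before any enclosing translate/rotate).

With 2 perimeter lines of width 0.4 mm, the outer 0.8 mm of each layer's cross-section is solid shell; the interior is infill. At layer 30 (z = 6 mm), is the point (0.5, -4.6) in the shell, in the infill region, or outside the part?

outside

At z = 6 mm: the cylinder: section is a regular 12-gon, circumradius r=4.5; (rotated 25° about Z; rotation is an isometry so areas/perimeters/island counts are preserved). Overall, the cross-section is a single solid region. Undo the 25° rotation: the query point maps to (-1.491, -4.380) in the un-rotated model frame. The nearest boundary edge runs (-2.25, -3.90)→(-0.00, -4.50); distance from the point to it = 0.27 mm. The point is not inside any of the regions above, so it lies outside the cross-section (0.27 mm from the nearest boundary).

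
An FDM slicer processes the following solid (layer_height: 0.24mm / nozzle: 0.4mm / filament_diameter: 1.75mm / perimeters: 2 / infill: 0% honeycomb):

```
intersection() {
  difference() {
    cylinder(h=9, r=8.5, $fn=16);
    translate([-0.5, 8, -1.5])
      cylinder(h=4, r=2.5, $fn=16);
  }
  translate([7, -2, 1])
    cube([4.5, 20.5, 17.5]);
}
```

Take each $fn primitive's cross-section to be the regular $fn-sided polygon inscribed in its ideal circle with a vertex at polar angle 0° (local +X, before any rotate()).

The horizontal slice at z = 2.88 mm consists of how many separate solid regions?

At z = 2.88 mm: the cylinder: section is a regular 16-gon, circumradius r=8.5; the cylinder at (-0.5, 8) does not reach this height (z outside [-1.5, 2.5]); Subtracting the remaining from the first: none of the subtracted shapes is present at this height, so the r=8.5 cylinder is unchanged — 1 connected region; the 4.5×20.5 cube at (7, -2) contributes its full rectangle; Taking the intersection: the 4.5×20.5 cube at (7, -2) partially overlaps the result so far; clipping to the common part keeps 6.97 mm² — 1 connected region. The result has 1 disconnected region.

1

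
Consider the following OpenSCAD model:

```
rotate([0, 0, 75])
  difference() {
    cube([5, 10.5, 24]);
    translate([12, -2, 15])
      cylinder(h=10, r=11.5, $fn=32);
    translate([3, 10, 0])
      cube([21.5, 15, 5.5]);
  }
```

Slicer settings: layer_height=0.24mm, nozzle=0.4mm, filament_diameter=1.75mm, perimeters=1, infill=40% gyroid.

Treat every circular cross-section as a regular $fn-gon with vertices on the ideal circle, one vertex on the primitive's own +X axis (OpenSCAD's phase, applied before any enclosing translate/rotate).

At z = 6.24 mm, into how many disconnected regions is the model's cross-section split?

1

At z = 6.24 mm: the 5×10.5 cube contributes its full rectangle; the cylinder at (12, -2) is absent (z outside [15, 25]); the cube at (3, 10) does not reach this height (z outside [0, 5.5]); After the difference (first − rest): none of the subtracted shapes is present at this height, so the 5×10.5 cube is unchanged — 1 connected region; (whole slice rotated 75° about Z — lengths, areas and connectivity unchanged). The result has 1 disconnected region.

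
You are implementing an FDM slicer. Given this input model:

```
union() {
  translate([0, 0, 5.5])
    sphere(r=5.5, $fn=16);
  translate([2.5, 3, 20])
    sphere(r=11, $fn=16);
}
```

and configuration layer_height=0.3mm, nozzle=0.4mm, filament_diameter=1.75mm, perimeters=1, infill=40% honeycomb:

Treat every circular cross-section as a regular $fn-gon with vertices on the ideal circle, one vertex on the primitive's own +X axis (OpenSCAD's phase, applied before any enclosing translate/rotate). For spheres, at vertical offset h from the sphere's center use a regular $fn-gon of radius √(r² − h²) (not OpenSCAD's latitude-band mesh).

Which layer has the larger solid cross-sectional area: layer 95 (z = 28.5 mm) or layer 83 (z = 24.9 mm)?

Layer 95 (z = 28.5): the sphere does not reach this height (|z−center|=23.000 > r=5.5); the sphere at (2.5, 3): section is a regular 16-gon, circumradius = √(r²−h²) = √(11²−8.5²) = 6.982 (area = (16/2)·6.982²·sin(360°/16) = 149.25 mm²); Combining (union): only the r=11 sphere at (2.5, 3) is present, so the union is just that shape — area = 149.25 mm². So its area = 149.25 mm². Layer 83 (z = 24.9): the sphere does not reach this height (|z−center|=19.400 > r=5.5); the sphere at (2.5, 3): section is a regular 16-gon, circumradius = √(r²−h²) = √(11²−4.9²) = 9.848 (area = (16/2)·9.848²·sin(360°/16) = 296.93 mm²); Merging all regions: only the r=11 sphere at (2.5, 3) is present, so the union is just that shape — area = 296.93 mm². So its area = 296.93 mm². Layer 83 is larger (296.93 vs 149.25 mm²).

layer 83 (z = 24.9 mm)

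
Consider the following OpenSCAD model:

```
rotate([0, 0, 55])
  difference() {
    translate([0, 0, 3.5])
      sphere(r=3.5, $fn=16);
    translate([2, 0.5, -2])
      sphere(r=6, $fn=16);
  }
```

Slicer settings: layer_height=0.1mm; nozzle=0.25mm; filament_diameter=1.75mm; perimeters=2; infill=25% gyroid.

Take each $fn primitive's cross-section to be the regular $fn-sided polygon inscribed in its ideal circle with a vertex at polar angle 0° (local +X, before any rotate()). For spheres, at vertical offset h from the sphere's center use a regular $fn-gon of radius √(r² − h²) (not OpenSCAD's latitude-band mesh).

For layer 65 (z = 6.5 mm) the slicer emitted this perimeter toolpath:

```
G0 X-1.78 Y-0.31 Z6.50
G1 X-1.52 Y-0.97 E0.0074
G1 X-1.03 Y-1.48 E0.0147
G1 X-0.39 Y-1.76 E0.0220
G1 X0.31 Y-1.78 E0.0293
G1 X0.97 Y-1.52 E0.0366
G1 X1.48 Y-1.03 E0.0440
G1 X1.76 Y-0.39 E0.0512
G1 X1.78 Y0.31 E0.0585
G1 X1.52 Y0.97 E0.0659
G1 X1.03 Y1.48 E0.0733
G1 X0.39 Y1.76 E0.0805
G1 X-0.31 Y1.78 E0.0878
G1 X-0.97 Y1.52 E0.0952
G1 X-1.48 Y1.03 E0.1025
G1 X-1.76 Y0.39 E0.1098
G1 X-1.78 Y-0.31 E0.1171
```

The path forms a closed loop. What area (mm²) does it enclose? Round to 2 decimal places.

9.96 mm²

Apply the shoelace formula to the sequence of (X, Y) vertices; enclosed area = 9.96 mm².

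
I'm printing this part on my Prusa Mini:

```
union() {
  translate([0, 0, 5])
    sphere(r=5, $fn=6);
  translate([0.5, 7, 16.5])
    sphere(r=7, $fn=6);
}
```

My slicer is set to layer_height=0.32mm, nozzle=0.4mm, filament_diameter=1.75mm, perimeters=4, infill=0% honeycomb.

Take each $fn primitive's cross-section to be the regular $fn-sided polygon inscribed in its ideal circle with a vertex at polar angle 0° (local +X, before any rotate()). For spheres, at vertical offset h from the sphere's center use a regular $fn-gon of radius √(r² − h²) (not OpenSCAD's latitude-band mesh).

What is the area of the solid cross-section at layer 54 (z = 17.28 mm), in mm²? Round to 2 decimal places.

125.73 mm²

At z = 17.28 mm: the sphere is absent (|z−center|=12.280 > r=5); the r=7 sphere at (0.5, 7) slices to a regular 6-gon of circumradius 6.956 (√(r²−h²) with h=0.78 from center) (area = (6/2)·6.956²·sin(360°/6) = 125.73 mm²); Combining (union): only the r=7 sphere at (0.5, 7) is present, so the union is just that shape — area = 125.73 mm². Overall, the cross-section is a single solid region. Net area = 125.73 mm².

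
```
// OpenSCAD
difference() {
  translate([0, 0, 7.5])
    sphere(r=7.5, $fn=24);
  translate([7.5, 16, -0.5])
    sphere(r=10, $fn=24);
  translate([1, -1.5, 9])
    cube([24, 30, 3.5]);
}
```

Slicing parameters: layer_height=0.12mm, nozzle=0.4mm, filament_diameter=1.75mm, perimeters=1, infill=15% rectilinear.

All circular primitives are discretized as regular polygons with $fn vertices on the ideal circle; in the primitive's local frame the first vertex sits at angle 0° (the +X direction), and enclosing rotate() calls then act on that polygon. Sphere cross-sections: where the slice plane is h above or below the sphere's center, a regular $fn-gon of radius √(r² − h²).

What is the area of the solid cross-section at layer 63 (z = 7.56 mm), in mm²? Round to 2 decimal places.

174.69 mm²

At z = 7.56 mm: the sphere: section is a regular 24-gon, circumradius = √(r²−h²) = √(7.5²−0.06²) = 7.500 (area = (24/2)·7.500²·sin(360°/24) = 174.69 mm²); the r=10 sphere at (7.5, 16) contributes a regular 24-gon of circumradius √(10²−8.06²) = 5.919 (area = (24/2)·5.919²·sin(360°/24) = 108.82 mm²); the cube at (1, -1.5) is absent (z outside [9, 12.5]); After the difference (first − rest): starting from the r=7.5 sphere (174.69 mm²), the r=10 sphere at (7.5, 16) misses the remaining region (no effect) — area = 174.69 mm². Overall, the cross-section is a single solid region. Net area = 174.69 mm².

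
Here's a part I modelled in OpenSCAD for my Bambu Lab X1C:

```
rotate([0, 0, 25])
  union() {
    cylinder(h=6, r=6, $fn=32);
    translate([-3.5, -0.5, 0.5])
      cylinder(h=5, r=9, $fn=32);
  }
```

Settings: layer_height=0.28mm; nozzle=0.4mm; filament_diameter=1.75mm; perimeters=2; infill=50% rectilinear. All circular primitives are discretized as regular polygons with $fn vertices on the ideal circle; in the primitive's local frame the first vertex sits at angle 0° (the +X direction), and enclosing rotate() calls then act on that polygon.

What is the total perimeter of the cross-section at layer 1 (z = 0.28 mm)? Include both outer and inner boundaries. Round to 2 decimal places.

37.64 mm

At z = 0.28 mm: the cylinder: section is a regular 32-gon, circumradius r=6 (perimeter = 2·32·6.000·sin(180°/32) = 37.64 mm); the cylinder at (-3.5, -0.5) is not intersected at this z (z outside [0.5, 5.5]); Merging all regions: only the r=6 cylinder is present, so the union is just that shape — boundary = 37.64 mm; (whole slice rotated 25° about Z — lengths, areas and connectivity unchanged). Overall, the cross-section is a single solid region. Total boundary length (outer) = 37.64 mm.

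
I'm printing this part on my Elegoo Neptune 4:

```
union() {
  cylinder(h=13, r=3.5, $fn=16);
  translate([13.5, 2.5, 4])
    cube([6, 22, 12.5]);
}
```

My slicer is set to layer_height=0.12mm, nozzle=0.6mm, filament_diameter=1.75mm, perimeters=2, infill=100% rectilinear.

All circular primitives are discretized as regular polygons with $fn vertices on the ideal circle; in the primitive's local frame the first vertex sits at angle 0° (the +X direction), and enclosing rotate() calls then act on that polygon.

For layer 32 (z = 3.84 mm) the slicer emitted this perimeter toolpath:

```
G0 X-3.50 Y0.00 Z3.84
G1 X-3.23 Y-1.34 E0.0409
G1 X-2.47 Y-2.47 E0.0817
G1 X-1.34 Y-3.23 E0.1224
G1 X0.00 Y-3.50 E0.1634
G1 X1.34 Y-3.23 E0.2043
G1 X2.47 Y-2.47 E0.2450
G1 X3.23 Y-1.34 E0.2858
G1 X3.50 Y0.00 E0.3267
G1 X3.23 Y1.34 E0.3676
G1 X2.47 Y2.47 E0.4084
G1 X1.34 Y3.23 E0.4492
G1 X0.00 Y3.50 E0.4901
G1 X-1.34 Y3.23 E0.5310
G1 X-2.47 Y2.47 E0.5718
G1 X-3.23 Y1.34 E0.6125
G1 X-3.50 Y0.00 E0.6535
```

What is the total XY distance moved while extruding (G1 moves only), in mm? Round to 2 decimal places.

Sum the Euclidean lengths of each G1 segment: total = 21.83 mm.

21.83 mm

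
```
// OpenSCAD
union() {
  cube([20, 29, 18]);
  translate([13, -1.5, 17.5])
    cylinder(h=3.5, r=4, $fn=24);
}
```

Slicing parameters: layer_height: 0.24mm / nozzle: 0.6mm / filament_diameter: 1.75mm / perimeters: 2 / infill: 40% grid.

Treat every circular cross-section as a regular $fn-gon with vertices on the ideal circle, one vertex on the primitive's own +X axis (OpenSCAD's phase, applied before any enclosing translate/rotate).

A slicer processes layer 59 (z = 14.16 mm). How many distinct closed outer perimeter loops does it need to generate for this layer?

At z = 14.16 mm: the cube (footprint 20×29) is included at this height; the cylinder at (13, -1.5) does not reach this height (z outside [17.5, 21]); Merging all regions: only the 20×29 cube is present, so the union is just that shape — 1 connected region. The result has 1 disconnected region.

1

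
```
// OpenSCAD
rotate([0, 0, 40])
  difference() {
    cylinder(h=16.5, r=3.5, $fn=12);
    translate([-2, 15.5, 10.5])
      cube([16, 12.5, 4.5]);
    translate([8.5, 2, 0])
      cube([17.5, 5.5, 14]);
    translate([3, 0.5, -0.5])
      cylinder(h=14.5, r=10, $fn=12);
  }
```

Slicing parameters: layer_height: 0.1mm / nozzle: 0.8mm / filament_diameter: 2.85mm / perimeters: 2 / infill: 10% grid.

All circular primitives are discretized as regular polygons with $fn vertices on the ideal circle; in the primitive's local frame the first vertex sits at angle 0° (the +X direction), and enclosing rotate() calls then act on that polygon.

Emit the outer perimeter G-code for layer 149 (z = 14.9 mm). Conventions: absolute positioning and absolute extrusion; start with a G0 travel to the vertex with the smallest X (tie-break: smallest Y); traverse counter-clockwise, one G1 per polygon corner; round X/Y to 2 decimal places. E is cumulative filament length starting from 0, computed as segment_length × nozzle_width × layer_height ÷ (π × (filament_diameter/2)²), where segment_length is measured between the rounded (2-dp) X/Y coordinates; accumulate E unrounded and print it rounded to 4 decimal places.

G0 X-3.45 Y-0.61 Z14.90
G1 X-2.68 Y-2.25 E0.0227
G1 X-1.20 Y-3.29 E0.0454
G1 X0.61 Y-3.45 E0.0682
G1 X2.25 Y-2.68 E0.0909
G1 X3.29 Y-1.20 E0.1136
G1 X3.45 Y0.61 E0.1364
G1 X2.68 Y2.25 E0.1591
G1 X1.20 Y3.29 E0.1818
G1 X-0.61 Y3.45 E0.2046
G1 X-2.25 Y2.68 E0.2273
G1 X-3.29 Y1.20 E0.2500
G1 X-3.45 Y-0.61 E0.2728

At z = 14.9 mm: the r=3.5 cylinder gives a regular 12-gon of circumradius 3.5 (constant along its height); the cube at (-2, 15.5) (footprint 16×12.5) is included at this height; the cube at (8.5, 2) is not intersected at this z (z outside [0, 14]); the cylinder at (3, 0.5) does not reach this height (z outside [-0.5, 14]); After the difference (first − rest): starting from the r=3.5 cylinder, the 16×12.5 cube at (-2, 15.5) misses the remaining region (no effect) — 1 connected region; (whole slice rotated 40° about Z — lengths, areas and connectivity unchanged). The outline is a single polygon with 12 vertices. Extrusion per mm of travel: 0.8 × 0.1 / (π × 1.425²) = 0.012540. Accumulating E over each segment gives final E = 0.2728.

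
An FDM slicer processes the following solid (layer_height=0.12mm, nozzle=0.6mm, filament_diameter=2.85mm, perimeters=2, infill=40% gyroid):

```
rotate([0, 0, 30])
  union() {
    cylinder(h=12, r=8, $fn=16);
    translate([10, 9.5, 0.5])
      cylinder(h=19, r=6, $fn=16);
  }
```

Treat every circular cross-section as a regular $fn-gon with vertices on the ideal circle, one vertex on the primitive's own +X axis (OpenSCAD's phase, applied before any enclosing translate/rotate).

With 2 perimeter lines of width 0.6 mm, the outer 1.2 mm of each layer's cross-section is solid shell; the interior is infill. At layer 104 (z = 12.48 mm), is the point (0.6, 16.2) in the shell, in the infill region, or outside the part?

At z = 12.48 mm: the cylinder is not intersected at this z (z outside [0, 12]); the cylinder at (10, 9.5): section is a regular 16-gon, circumradius r=6; Combining (union): only the r=6 cylinder at (10, 9.5) is present, so the union is just that shape — 1 connected region; (whole slice rotated 30° about Z — lengths, areas and connectivity unchanged). Overall, the cross-section is a single solid region. Undo the 30° rotation: the query point maps to (8.620, 13.730) in the un-rotated model frame. The nearest boundary edge runs (10.00, 15.50)→(7.70, 15.04); distance from the point to it = 1.47 mm. The point is inside the cross-section and 1.47 mm from the nearest boundary — more than the 1.2 mm shell width (2 × 0.6), so it's in the infill interior.

infill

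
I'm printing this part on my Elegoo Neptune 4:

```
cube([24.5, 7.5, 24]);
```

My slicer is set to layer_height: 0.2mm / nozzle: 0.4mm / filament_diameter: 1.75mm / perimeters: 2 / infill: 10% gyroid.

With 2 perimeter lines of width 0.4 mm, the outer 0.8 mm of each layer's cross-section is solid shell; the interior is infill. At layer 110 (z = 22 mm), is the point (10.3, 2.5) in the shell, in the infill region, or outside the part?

At z = 22 mm: the 24.5×7.5 cube contributes its full rectangle. Overall, the cross-section is a single solid region. The nearest boundary edge runs (0.00, 0.00)→(24.50, 0.00); distance from the point to it = 2.50 mm. The point is inside the cross-section and 2.50 mm from the nearest boundary — more than the 0.8 mm shell width (2 × 0.4), so it's in the infill interior.

infill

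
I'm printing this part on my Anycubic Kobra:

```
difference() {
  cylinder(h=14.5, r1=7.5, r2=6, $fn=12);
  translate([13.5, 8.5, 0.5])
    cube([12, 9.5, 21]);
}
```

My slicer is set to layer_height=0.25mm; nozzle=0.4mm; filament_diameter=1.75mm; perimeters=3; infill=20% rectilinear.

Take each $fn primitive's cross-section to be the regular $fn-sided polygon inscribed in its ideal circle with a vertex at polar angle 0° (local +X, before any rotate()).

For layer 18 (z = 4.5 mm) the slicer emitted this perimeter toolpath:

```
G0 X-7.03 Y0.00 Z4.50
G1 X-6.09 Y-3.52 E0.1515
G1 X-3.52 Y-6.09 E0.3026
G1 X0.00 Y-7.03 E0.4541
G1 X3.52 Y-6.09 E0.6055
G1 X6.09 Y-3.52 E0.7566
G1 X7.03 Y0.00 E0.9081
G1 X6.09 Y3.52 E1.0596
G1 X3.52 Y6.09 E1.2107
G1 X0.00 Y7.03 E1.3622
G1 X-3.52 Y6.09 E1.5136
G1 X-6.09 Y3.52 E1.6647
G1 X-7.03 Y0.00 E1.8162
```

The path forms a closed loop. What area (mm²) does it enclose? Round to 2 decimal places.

Apply the shoelace formula to the sequence of (X, Y) vertices; enclosed area = 148.38 mm².

148.38 mm²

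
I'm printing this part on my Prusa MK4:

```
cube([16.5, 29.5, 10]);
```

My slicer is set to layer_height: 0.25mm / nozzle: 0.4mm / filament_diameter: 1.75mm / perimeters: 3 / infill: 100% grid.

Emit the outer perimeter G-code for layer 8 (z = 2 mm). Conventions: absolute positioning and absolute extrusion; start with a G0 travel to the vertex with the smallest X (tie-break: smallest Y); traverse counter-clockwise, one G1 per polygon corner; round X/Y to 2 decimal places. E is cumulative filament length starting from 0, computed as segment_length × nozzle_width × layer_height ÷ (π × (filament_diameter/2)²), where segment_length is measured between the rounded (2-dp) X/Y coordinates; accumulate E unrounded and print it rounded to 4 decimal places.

At z = 2 mm: the cube is present — its section is the full 16.5×29.5 rectangle. The outline is a single polygon with 4 vertices. Extrusion per mm of travel: 0.4 × 0.25 / (π × 0.875²) = 0.041575. Accumulating E over each segment gives final E = 3.8249.

G0 X0.00 Y0.00 Z2.00
G1 X16.50 Y0.00 E0.6860
G1 X16.50 Y29.50 E1.9125
G1 X0.00 Y29.50 E2.5984
G1 X0.00 Y0.00 E3.8249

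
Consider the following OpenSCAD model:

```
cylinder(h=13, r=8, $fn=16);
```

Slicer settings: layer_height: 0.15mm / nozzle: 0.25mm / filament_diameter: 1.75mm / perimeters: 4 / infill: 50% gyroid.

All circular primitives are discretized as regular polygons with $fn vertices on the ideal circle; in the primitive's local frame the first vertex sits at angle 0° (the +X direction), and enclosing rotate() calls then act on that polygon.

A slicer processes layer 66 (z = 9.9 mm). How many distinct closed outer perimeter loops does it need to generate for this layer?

At z = 9.9 mm: the cylinder: section is a regular 16-gon, circumradius r=8. The result has 1 disconnected region.

1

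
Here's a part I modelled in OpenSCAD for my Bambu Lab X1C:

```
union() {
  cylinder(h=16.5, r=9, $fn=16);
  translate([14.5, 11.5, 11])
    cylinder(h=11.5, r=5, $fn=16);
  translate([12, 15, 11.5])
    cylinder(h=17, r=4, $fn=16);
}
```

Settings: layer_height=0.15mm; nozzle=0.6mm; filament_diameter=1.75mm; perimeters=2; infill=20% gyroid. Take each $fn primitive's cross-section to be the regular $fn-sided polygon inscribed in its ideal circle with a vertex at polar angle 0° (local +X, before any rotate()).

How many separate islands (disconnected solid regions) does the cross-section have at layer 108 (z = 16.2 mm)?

At z = 16.2 mm: the cylinder: section is a regular 16-gon, circumradius r=9; the r=5 cylinder at (14.5, 11.5) contributes a regular 16-gon of circumradius 5; the r=4 cylinder at (12, 15) contributes a regular 16-gon of circumradius 4; Taking the union: the regions partially overlap (shared area 24.93 mm²), so overlapping operands fuse into one piece — 2 connected regions. Overall, the cross-section has 2 separate islands. Island count = 2.

2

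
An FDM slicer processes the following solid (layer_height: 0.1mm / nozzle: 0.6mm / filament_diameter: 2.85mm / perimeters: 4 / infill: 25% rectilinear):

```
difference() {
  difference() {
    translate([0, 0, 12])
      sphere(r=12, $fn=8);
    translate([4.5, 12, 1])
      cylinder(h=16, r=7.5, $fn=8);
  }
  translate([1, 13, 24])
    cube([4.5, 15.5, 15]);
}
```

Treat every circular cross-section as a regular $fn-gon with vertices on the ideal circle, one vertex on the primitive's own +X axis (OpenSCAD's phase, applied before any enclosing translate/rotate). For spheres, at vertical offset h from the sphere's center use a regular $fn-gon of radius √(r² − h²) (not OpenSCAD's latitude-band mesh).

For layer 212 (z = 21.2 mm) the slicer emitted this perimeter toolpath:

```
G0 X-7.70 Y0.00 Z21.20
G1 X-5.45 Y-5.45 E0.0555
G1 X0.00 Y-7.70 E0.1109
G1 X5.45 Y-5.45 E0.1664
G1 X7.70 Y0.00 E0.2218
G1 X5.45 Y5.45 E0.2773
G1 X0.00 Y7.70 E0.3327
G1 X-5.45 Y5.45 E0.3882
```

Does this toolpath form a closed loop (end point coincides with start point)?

Start point (G0): (-7.70, 0.00). End point (last G1): the path does not return to the start — open.

no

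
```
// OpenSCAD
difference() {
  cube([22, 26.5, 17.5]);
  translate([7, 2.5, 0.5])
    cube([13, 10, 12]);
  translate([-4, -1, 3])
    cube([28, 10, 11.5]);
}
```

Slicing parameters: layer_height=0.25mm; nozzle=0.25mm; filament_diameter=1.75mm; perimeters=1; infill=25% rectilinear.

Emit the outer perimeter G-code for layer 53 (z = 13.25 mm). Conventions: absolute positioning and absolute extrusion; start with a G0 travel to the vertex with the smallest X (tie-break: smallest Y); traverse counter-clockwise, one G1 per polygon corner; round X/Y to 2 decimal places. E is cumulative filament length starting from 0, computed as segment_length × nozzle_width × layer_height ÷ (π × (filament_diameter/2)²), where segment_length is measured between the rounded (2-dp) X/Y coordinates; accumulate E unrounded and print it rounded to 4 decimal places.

G0 X0.00 Y9.00 Z13.25
G1 X22.00 Y9.00 E0.5717
G1 X22.00 Y26.50 E1.0264
G1 X0.00 Y26.50 E1.5980
G1 X0.00 Y9.00 E2.0528

At z = 13.25 mm: the cube is present — its section is the full 22×26.5 rectangle; the cube at (7, 2.5) is absent (z outside [0.5, 12.5]); the cube at (-4, -1) is present — its section is the full 28×10 rectangle; Taking the first minus the rest: starting from the 22×26.5 cube, the 28×10 cube at (-4, -1) partially overlaps it — only the 198.00 mm² overlap (of its 280.00 mm²) is removed, clipping the outline — 1 connected region. The outline is a single polygon with 4 vertices. Extrusion per mm of travel: 0.25 × 0.25 / (π × 0.875²) = 0.025984. Accumulating E over each segment gives final E = 2.0528.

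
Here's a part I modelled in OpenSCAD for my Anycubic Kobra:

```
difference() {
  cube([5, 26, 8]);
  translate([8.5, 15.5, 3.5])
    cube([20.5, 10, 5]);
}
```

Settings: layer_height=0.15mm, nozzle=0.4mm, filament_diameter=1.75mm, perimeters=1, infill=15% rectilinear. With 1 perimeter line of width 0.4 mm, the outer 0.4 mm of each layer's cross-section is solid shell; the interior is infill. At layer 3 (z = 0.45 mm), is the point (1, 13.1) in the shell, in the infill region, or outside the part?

infill

At z = 0.45 mm: the cube is present — its section is the full 5×26 rectangle; the cube at (8.5, 15.5) is not intersected at this z (z outside [3.5, 8.5]); Taking the first minus the rest: none of the subtracted shapes is present at this height, so the 5×26 cube is unchanged — 1 connected region. Overall, the cross-section is a single solid region. The nearest boundary edge runs (0.00, 26.00)→(0.00, 0.00); distance from the point to it = 1.00 mm. The point is inside the cross-section and 1.00 mm from the nearest boundary — more than the 0.4 mm shell width (1 × 0.4), so it's in the infill interior.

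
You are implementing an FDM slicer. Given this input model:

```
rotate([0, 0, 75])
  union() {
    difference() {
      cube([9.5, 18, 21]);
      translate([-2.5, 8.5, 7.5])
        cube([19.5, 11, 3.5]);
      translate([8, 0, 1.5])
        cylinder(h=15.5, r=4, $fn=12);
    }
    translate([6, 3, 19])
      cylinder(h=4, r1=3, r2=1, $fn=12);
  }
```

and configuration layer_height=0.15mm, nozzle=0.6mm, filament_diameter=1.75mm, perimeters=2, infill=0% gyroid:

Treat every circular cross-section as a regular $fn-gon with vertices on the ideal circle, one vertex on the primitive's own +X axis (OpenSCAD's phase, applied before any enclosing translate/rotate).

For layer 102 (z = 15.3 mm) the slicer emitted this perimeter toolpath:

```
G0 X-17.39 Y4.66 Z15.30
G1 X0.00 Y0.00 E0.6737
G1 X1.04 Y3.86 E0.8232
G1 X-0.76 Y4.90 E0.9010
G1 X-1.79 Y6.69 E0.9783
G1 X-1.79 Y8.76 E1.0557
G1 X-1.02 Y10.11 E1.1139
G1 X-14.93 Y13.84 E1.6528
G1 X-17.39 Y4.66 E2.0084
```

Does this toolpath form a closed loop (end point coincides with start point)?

yes

Start point (G0): (-17.39, 4.66). End point (last G1): the path returns to the start — closed.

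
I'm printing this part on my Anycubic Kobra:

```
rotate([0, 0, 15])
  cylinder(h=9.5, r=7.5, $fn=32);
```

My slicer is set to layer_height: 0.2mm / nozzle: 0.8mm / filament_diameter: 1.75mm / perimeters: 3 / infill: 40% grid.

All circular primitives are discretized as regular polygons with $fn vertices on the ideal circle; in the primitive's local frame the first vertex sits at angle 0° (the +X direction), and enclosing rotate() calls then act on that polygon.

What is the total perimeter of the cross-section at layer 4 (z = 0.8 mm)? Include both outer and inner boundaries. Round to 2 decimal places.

At z = 0.8 mm: the cylinder: section is a regular 32-gon, circumradius r=7.5 (perimeter = 2·32·7.500·sin(180°/32) = 47.05 mm); (whole slice rotated 15° about Z — lengths, areas and connectivity unchanged). Overall, the cross-section is a single solid region. Total boundary length (outer) = 47.05 mm.

47.05 mm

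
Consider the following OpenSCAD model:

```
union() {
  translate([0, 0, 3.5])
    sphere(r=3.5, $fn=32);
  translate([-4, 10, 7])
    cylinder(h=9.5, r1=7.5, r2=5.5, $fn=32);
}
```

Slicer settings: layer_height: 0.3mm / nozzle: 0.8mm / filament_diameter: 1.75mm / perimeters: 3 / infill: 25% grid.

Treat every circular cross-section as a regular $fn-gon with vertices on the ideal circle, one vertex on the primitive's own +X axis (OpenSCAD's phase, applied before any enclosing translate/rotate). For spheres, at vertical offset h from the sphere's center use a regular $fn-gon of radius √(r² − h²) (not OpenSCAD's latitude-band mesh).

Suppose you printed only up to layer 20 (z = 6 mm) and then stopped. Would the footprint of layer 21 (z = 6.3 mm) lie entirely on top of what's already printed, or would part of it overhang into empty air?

Compare the two slices. At z = 6: the r=3.5 sphere contributes a regular 32-gon of circumradius √(3.5²−2.5²) = 2.449 (area = (32/2)·2.449²·sin(360°/32) = 18.73 mm²); the cone at (-4, 10) is not intersected at this z (z outside [7, 16.5]); Merging all regions: only the r=3.5 sphere is present, so the union is just that shape — area = 18.73 mm². At z = 6.3: the r=3.5 sphere contributes a regular 32-gon of circumradius √(3.5²−2.8²) = 2.100 (area = (32/2)·2.100²·sin(360°/32) = 13.77 mm²); the cone at (-4, 10) is not intersected at this z (z outside [7, 16.5]); Merging all regions: only the r=3.5 sphere is present, so the union is just that shape — area = 13.77 mm². Checking containment: the cross-section at z = 6.3 is a subset of the cross-section at z = 6.

entirely on top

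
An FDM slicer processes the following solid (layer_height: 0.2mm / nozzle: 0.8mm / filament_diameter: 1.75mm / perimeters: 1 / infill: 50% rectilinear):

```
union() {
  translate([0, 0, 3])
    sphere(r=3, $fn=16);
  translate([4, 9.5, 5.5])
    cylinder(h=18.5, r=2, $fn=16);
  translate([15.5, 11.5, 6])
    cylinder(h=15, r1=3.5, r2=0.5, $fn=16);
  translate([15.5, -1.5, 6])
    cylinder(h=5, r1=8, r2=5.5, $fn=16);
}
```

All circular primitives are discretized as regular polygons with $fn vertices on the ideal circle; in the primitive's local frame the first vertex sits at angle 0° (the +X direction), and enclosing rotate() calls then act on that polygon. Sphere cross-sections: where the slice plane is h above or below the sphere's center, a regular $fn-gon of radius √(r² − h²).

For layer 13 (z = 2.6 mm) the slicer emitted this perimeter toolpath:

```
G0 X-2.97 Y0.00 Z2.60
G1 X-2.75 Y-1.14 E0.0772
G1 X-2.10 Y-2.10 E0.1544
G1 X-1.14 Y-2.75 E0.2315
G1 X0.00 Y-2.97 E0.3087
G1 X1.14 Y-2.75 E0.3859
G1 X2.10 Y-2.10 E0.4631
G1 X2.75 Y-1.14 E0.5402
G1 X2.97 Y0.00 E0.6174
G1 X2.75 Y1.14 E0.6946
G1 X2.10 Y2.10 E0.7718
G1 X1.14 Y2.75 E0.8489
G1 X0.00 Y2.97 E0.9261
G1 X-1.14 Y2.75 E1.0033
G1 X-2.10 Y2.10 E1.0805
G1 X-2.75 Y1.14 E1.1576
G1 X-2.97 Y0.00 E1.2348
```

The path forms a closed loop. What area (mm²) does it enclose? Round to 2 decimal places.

27.07 mm²

Apply the shoelace formula to the sequence of (X, Y) vertices; enclosed area = 27.07 mm².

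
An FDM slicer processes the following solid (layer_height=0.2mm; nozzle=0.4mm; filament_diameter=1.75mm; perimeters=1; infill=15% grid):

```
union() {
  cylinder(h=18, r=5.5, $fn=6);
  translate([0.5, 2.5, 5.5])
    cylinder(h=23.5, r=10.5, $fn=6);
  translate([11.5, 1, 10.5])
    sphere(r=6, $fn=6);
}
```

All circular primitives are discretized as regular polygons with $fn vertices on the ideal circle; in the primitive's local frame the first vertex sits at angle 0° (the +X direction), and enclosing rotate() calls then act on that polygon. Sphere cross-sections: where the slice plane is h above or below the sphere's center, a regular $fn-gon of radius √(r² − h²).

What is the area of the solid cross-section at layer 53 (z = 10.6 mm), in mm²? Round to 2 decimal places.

At z = 10.6 mm: the r=5.5 cylinder contributes a regular 6-gon of circumradius 5.5 (area = (6/2)·5.500²·sin(360°/6) = 78.59 mm²); the r=10.5 cylinder at (0.5, 2.5) gives a regular 6-gon of circumradius 10.5 (constant along its height) (area = (6/2)·10.500²·sin(360°/6) = 286.44 mm²); the sphere at (11.5, 1): section is a regular 6-gon, circumradius = √(r²−h²) = √(6²−0.1²) = 5.999 (area = (6/2)·5.999²·sin(360°/6) = 93.50 mm²); Combining (union): the regions partially overlap — summed areas 458.53 mm² minus the doubly-counted overlap 104.07 mm² gives 354.46 mm² — area = 354.46 mm². Overall, the cross-section is a single solid region. Net area = 354.46 mm².

354.46 mm²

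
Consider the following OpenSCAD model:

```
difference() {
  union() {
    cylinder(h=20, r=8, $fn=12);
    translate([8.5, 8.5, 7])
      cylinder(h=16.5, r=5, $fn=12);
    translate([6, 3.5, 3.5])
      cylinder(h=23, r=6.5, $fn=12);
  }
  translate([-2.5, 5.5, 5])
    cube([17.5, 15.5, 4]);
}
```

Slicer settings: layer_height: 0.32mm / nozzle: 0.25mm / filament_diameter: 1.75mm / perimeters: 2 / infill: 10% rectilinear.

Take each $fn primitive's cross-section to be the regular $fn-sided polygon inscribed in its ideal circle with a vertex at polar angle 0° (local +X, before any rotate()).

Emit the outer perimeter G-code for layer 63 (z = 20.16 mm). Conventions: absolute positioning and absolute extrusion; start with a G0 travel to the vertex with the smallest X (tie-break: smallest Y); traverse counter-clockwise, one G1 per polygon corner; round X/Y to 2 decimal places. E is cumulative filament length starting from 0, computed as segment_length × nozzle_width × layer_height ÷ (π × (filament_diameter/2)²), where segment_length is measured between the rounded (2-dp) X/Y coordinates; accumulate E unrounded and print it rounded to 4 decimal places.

At z = 20.16 mm: the cylinder is absent (z outside [0, 20]); the r=5 cylinder at (8.5, 8.5) gives a regular 12-gon of circumradius 5 (constant along its height); the r=6.5 cylinder at (6, 3.5) gives a regular 12-gon of circumradius 6.5 (constant along its height); Taking the union: the regions partially overlap (shared area 38.28 mm²), so overlapping operands fuse into one piece — 1 connected region; the cube at (-2.5, 5.5) is absent (z outside [5, 9]); Taking the first minus the rest: none of the subtracted shapes is present at this height, so that combined region is unchanged — 1 connected region. The outline is a single polygon with 18 vertices. Extrusion per mm of travel: 0.25 × 0.32 / (π × 0.875²) = 0.033260. Accumulating E over each segment gives final E = 1.5974.

G0 X-0.50 Y3.50 Z20.16
G1 X0.37 Y0.25 E0.1119
G1 X2.75 Y-2.13 E0.2238
G1 X6.00 Y-3.00 E0.3358
G1 X9.25 Y-2.13 E0.4477
G1 X11.63 Y0.25 E0.5596
G1 X12.50 Y3.50 E0.6715
G1 X12.04 Y5.21 E0.7304
G1 X12.83 Y6.00 E0.7676
G1 X13.50 Y8.50 E0.8536
G1 X12.83 Y11.00 E0.9397
G1 X11.00 Y12.83 E1.0258
G1 X8.50 Y13.50 E1.1119
G1 X6.00 Y12.83 E1.1980
G1 X4.17 Y11.00 E1.2841
G1 X3.74 Y9.39 E1.3395
G1 X2.75 Y9.13 E1.3735
G1 X0.37 Y6.75 E1.4855
G1 X-0.50 Y3.50 E1.5974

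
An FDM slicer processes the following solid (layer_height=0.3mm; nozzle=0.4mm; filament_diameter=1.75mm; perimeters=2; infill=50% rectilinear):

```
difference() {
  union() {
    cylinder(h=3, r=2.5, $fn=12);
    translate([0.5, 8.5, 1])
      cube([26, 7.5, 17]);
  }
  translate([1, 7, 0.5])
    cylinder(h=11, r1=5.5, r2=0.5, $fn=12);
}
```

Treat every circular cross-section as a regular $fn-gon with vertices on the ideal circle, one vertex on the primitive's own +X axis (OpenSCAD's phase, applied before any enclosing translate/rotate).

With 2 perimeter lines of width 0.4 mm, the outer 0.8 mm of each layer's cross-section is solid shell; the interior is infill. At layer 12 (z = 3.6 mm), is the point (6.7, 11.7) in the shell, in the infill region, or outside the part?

At z = 3.6 mm: the cylinder is not intersected at this z (z outside [0, 3]); the cube at (0.5, 8.5) is present — its section is the full 26×7.5 rectangle; Combining (union): only the 26×7.5 cube at (0.5, 8.5) is present, so the union is just that shape — 1 connected region; the cone at (1, 7) (r1=5.5→r2=0.5) has section circumradius 4.091 here — a regular 12-gon; Taking the first minus the rest: starting from the result so far, the cone at (1, 7) partially overlaps it — only the 7.98 mm² overlap (of its 50.21 mm²) is removed, clipping the outline — 1 connected region. Overall, the cross-section is a single solid region. The nearest boundary edge runs (26.50, 8.50)→(4.69, 8.50); distance from the point to it = 3.20 mm. The point is inside the cross-section and 3.20 mm from the nearest boundary — more than the 0.8 mm shell width (2 × 0.4), so it's in the infill interior.

infill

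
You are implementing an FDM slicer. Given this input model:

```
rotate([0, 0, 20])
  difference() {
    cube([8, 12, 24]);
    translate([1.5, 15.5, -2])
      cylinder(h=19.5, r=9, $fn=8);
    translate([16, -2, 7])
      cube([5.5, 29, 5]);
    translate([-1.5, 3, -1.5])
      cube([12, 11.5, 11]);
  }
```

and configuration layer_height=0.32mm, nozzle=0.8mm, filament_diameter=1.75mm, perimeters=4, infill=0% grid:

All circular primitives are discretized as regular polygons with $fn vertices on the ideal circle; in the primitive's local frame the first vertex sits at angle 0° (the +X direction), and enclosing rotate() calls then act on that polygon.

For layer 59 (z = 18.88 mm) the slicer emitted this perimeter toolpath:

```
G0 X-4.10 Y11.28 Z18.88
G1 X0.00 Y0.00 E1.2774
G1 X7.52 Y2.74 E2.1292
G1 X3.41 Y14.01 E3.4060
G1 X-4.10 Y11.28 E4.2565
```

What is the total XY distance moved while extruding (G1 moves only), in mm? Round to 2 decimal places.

39.99 mm

Sum the Euclidean lengths of each G1 segment: total = 39.99 mm.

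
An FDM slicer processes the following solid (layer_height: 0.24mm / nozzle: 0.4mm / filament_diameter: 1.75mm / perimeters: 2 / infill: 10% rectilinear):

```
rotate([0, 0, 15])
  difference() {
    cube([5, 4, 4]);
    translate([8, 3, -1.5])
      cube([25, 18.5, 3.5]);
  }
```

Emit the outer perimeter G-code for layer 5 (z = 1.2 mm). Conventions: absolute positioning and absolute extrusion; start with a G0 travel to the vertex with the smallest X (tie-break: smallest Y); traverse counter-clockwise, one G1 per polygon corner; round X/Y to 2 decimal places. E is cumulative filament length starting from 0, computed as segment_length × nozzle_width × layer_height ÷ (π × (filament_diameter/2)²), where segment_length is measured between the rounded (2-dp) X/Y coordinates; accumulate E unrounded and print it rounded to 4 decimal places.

G0 X-1.04 Y3.86 Z1.20
G1 X0.00 Y0.00 E0.1596
G1 X4.83 Y1.29 E0.3591
G1 X3.79 Y5.16 E0.5190
G1 X-1.04 Y3.86 E0.7187

At z = 1.2 mm: the cube (footprint 5×4) is included at this height; the cube at (8, 3) is present — its section is the full 25×18.5 rectangle; After the difference (first − rest): starting from the 5×4 cube, the 25×18.5 cube at (8, 3) misses the remaining region (no effect) — 1 connected region; (rotated 15° about Z; rotation is an isometry so areas/perimeters/island counts are preserved). The outline is a single polygon with 4 vertices. Extrusion per mm of travel: 0.4 × 0.24 / (π × 0.875²) = 0.039912. Accumulating E over each segment gives final E = 0.7187.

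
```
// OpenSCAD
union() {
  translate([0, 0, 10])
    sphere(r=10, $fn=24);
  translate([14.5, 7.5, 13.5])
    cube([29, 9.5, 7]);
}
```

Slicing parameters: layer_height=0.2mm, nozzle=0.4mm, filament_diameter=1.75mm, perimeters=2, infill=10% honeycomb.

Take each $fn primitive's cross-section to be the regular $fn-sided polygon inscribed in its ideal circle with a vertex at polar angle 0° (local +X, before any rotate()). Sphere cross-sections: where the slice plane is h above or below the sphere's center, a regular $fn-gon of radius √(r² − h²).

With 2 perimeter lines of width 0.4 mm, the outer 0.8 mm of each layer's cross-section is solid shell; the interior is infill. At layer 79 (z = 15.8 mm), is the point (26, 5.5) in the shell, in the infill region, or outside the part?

outside

At z = 15.8 mm: the r=10 sphere slices to a regular 24-gon of circumradius 8.146 (√(r²−h²) with h=5.8 from center); the 29×9.5 cube at (14.5, 7.5) contributes its full rectangle; Taking the union: the 2 present regions are separate (no shared area or edge), so areas and boundary lengths simply add and each stays a separate island — 2 connected regions. Overall, the cross-section has 2 separate islands. The nearest boundary edge runs (43.50, 7.50)→(14.50, 7.50); distance from the point to it = 2.00 mm. The point is not inside any of the regions above, so it lies outside the cross-section (2.00 mm from the nearest boundary).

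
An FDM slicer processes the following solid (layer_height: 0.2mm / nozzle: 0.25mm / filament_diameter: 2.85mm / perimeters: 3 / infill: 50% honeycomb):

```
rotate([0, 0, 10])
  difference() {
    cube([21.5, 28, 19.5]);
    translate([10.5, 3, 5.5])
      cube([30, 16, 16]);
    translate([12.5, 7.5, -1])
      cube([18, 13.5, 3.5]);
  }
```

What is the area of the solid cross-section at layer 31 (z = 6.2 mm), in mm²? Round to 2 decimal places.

At z = 6.2 mm: the cube (footprint 21.5×28) is included at this height (area 602.00 mm²); the cube at (10.5, 3) is present — its section is the full 30×16 rectangle (area 480.00 mm²); the cube at (12.5, 7.5) is not intersected at this z (z outside [-1, 2.5]); Subtracting the remaining from the first: starting from the 21.5×28 cube (602.00 mm²), the 30×16 cube at (10.5, 3) partially overlaps it — only the 176.00 mm² overlap (of its 480.00 mm²) is removed, clipping the outline — area = 426.00 mm²; (rotated 10° about Z; rotation is an isometry so areas/perimeters/island counts are preserved). Overall, the cross-section is a single solid region. Net area = 426.00 mm².

426.00 mm²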